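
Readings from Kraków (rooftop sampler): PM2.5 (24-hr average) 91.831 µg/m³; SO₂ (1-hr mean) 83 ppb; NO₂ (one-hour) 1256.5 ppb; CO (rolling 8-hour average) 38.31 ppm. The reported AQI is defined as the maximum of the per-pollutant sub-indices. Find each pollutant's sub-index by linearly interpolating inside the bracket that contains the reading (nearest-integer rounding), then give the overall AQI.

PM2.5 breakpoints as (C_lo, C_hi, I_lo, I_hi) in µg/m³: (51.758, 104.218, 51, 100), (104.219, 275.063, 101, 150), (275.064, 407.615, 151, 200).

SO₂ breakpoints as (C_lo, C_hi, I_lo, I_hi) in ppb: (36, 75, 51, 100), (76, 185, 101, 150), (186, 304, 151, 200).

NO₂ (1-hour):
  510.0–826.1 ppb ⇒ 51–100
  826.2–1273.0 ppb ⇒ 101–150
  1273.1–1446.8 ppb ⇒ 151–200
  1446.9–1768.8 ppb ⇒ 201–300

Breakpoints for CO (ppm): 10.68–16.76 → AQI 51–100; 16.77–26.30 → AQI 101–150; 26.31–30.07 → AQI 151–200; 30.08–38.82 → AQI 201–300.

PM2.5: 91.831 lies in 51.758–104.218, so I_lo=51, I_hi=100, C_lo=51.758, C_hi=104.218.
(100−51)/(104.218−51.758) × (91.831−51.758) + 51 = 49/52.460 × 40.073 + 51 ≈ 88.43 → 88.
SO₂: row 76–185 (AQI 101–150). (150−101)·(83−76)/(185−76) + 101 = 49·7/109 + 101 ≈ 104.15 → 104.
NO₂: row 826.2–1273.0 (AQI 101–150). (150−101)·(1256.5−826.2)/(1273.0−826.2) + 101 = 49·430.3/446.8 + 101 ≈ 148.19 → 148.
CO: 38.31 lies in 30.08–38.82, so I_lo=201, I_hi=300, C_lo=30.08, C_hi=38.82.
(300−201)/(38.82−30.08) × (38.31−30.08) + 201 = 99/8.74 × 8.23 + 201 ≈ 294.22 → 294.
Sub-indices: PM2.5→88, SO₂→104, NO₂→148, CO→294. Overall AQI = max = 294; dominant pollutant is CO.

294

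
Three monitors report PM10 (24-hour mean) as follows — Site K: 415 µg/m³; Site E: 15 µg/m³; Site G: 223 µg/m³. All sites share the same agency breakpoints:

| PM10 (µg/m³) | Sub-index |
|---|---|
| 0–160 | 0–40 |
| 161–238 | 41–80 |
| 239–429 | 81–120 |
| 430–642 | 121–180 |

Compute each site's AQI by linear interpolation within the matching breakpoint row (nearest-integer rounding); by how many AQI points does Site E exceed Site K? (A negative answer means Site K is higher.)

Site K 415: bracket 239–429 → index 81–120; slope 39/190, offset 176.
AQI = 81 + 39/190·176 ≈ 117.13 ⇒ 117.
Site E 15: bracket 0–160 → index 0–40; slope 40/160, offset 15.
AQI = 0 + 40/160·15 ≈ 3.75 ⇒ 4.
Site G: row 161–238 (AQI 41–80). (80−41)·(223−161)/(238−161) + 41 = 39·62/77 + 41 ≈ 72.40 → 72.
AQIs: Site K=117, Site E=4, Site G=72. Site E (4) − Site K (117) = -113.

-113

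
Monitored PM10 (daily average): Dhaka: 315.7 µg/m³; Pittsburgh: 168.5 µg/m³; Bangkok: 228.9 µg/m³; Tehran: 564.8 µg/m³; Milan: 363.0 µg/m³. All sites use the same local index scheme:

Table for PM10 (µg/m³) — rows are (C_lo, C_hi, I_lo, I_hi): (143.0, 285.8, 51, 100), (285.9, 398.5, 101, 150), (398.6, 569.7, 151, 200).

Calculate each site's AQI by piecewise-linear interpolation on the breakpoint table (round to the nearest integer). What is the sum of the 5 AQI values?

Dhaka: 315.7 ∈ [285.9, 398.5] ↔ index [101, 150].
101 + (315.7−285.9)·(150−101)/(398.5−285.9) = 101 + 29.8·49/112.6 ≈ 113.97, so AQI = 114.
Pittsburgh: 168.5 ∈ [143.0, 285.8] ↔ index [51, 100].
51 + (168.5−143.0)·(100−51)/(285.8−143.0) = 51 + 25.5·49/142.8 ≈ 59.75, so AQI = 60.
Bangkok: row 143.0–285.8 (AQI 51–100). (100−51)·(228.9−143.0)/(285.8−143.0) + 51 = 49·85.9/142.8 + 51 ≈ 80.48 → 80.
Tehran 564.8: bracket 398.6–569.7 → index 151–200; slope 49/171.1, offset 166.2.
AQI = 151 + 49/171.1·166.2 ≈ 198.60 ⇒ 199.
Milan: row 285.9–398.5 (AQI 101–150). (150−101)·(363.0−285.9)/(398.5−285.9) + 101 = 49·77.1/112.6 + 101 ≈ 134.55 → 135.
AQIs: Dhaka=114, Pittsburgh=60, Bangkok=80, Tehran=199, Milan=135. Sum = 114 + 60 + 80 + 199 + 135 = 588.

588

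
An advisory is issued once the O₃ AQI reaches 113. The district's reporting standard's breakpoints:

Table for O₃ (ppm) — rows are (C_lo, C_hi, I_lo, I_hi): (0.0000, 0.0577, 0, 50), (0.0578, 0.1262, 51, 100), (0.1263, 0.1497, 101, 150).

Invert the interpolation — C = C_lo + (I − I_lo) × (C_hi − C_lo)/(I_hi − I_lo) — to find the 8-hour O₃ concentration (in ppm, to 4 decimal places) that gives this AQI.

AQI 113 lies in the 101–150 band, which corresponds to 0.1263–0.1497 ppm.
C = 0.1263 + (113−101)×(0.1497−0.1263)/(150−101) = 0.1263 + 12×0.0234/49 ≈ 0.132031 ppm → 0.1320 ppm to 4 dp.

0.1320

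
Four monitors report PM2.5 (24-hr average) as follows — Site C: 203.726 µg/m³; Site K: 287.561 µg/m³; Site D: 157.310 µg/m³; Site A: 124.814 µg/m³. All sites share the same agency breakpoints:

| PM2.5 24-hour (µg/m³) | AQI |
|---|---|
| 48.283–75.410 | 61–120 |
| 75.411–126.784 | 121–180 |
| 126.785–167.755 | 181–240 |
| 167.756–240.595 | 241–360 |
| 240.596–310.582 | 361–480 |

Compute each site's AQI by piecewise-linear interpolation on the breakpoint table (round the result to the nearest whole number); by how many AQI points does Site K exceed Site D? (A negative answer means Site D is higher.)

Site C: 203.726 lies in 167.756–240.595, so I_lo=241, I_hi=360, C_lo=167.756, C_hi=240.595.
(360−241)/(240.595−167.756) × (203.726−167.756) + 241 = 119/72.839 × 35.970 + 241 ≈ 299.77 → 300.
Site K: row 240.596–310.582 (AQI 361–480). (480−361)·(287.561−240.596)/(310.582−240.596) + 361 = 119·46.965/69.986 + 361 ≈ 440.86 → 441.
Site D: row 126.785–167.755 (AQI 181–240). (240−181)·(157.310−126.785)/(167.755−126.785) + 181 = 59·30.525/40.970 + 181 ≈ 224.96 → 225.
Site A: 124.814 ∈ [75.411, 126.784] ↔ index [121, 180].
121 + (124.814−75.411)·(180−121)/(126.784−75.411) = 121 + 49.403·59/51.373 ≈ 177.74, so AQI = 178.
AQIs: Site C=300, Site K=441, Site D=225, Site A=178. Site K (441) − Site D (225) = 216.

216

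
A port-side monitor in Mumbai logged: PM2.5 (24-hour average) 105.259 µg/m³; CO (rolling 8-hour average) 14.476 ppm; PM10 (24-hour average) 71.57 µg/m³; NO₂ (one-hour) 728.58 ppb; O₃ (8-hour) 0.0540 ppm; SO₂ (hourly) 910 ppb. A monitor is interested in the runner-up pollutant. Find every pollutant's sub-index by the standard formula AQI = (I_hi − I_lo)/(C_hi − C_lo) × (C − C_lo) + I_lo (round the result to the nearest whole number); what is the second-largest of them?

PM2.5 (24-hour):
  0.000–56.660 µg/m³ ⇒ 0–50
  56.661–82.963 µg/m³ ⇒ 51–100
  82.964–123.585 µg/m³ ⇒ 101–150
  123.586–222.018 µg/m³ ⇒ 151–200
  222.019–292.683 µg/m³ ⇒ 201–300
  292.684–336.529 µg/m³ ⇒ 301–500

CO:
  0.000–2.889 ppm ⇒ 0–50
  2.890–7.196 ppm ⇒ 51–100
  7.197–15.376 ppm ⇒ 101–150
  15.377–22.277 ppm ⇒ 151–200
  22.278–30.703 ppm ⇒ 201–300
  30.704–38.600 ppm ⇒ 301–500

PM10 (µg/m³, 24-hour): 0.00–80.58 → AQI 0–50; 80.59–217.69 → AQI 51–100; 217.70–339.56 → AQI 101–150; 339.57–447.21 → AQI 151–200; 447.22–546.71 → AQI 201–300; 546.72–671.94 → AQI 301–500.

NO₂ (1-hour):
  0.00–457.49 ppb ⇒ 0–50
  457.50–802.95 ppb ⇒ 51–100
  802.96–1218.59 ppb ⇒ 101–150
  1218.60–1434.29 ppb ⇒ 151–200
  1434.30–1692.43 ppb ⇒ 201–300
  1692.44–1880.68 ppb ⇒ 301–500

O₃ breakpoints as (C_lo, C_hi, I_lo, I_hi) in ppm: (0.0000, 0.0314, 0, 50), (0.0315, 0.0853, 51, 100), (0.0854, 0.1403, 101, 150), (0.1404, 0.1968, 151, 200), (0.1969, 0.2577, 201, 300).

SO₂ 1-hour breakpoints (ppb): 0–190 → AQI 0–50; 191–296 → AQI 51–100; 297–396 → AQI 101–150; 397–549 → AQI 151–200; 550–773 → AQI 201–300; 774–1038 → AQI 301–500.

145

PM2.5 105.259: bracket 82.964–123.585 → index 101–150; slope 49/40.621, offset 22.295.
AQI = 101 + 49/40.621·22.295 ≈ 127.89 ⇒ 128.
CO: 14.476 lies in 7.197–15.376, so I_lo=101, I_hi=150, C_lo=7.197, C_hi=15.376.
(150−101)/(15.376−7.197) × (14.476−7.197) + 101 = 49/8.179 × 7.279 + 101 ≈ 144.61 → 145.
PM10: 71.57 ∈ [0.00, 80.58] ↔ index [0, 50].
0 + (71.57−0.00)·(50−0)/(80.58−0.00) = 0 + 71.57·50/80.58 ≈ 44.41, so AQI = 44.
NO₂: row 457.50–802.95 (AQI 51–100). (100−51)·(728.58−457.50)/(802.95−457.50) + 51 = 49·271.08/345.45 + 51 ≈ 89.45 → 89.
O₃: row 0.0315–0.0853 (AQI 51–100). (100−51)·(0.0540−0.0315)/(0.0853−0.0315) + 51 = 49·0.0225/0.0538 + 51 ≈ 71.49 → 71.
SO₂: 910 ∈ [774, 1038] ↔ index [301, 500].
301 + (910−774)·(500−301)/(1038−774) = 301 + 136·199/264 ≈ 403.52, so AQI = 404.
Sub-indices: PM2.5→128, CO→145, PM10→44, NO₂→89, O₃→71, SO₂→404. Ranked high→low: 404, 145, 128, 89, 71, 44. Second-highest sub-index = 145.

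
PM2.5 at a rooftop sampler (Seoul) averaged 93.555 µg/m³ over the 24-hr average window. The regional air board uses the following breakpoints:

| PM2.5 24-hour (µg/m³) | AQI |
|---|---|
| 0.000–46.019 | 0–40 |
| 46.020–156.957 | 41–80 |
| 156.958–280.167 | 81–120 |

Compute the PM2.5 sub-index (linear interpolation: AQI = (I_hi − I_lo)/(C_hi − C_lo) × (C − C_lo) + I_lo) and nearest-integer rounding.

58

PM2.5: 93.555 ∈ [46.020, 156.957] ↔ index [41, 80].
41 + (93.555−46.020)·(80−41)/(156.957−46.020) = 41 + 47.535·39/110.937 ≈ 57.71, so AQI = 58.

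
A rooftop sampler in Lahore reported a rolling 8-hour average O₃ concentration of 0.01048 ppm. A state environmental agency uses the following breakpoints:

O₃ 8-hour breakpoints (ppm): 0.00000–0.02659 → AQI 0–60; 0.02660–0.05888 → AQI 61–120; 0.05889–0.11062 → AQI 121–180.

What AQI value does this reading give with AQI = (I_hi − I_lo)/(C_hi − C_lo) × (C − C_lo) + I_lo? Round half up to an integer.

24

O₃: 0.01048 ∈ [0.00000, 0.02659] ↔ index [0, 60].
0 + (0.01048−0.00000)·(60−0)/(0.02659−0.00000) = 0 + 0.01048·60/0.02659 ≈ 23.65, so AQI = 24.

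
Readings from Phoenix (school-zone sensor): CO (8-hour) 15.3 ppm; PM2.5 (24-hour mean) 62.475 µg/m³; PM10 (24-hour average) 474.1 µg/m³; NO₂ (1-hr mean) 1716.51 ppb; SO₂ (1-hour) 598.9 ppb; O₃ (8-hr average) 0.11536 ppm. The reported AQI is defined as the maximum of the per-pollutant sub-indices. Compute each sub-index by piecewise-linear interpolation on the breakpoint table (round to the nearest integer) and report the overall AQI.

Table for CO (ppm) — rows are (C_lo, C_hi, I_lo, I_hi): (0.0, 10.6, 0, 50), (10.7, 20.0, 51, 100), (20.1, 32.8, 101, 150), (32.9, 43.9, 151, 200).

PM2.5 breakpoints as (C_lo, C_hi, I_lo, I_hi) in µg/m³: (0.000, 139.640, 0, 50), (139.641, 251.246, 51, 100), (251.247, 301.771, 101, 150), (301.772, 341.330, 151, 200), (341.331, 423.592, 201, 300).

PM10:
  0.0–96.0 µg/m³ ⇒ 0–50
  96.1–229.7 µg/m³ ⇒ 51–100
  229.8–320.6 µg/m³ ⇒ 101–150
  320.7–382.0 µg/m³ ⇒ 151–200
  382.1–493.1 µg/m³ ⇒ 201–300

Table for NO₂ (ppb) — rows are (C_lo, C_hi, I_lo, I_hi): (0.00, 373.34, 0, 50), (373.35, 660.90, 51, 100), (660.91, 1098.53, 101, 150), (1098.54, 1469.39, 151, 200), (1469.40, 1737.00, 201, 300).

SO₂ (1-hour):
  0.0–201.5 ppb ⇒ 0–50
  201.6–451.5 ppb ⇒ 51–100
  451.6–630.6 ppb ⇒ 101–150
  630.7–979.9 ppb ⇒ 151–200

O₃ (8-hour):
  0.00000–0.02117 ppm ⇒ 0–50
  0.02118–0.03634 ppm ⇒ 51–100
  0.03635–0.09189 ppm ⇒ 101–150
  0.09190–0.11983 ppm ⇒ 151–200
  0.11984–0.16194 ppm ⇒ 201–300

CO: 15.3 ∈ [10.7, 20.0] ↔ index [51, 100].
51 + (15.3−10.7)·(100−51)/(20.0−10.7) = 51 + 4.6·49/9.3 ≈ 75.24, so AQI = 75.
PM2.5 62.475: bracket 0.000–139.640 → index 0–50; slope 50/139.640, offset 62.475.
AQI = 0 + 50/139.640·62.475 ≈ 22.37 ⇒ 22.
PM10: 474.1 lies in 382.1–493.1, so I_lo=201, I_hi=300, C_lo=382.1, C_hi=493.1.
(300−201)/(493.1−382.1) × (474.1−382.1) + 201 = 99/111.0 × 92.0 + 201 ≈ 283.05 → 283.
NO₂ 1716.51: bracket 1469.40–1737.00 → index 201–300; slope 99/267.60, offset 247.11.
AQI = 201 + 99/267.60·247.11 ≈ 292.42 ⇒ 292.
SO₂: 598.9 ∈ [451.6, 630.6] ↔ index [101, 150].
101 + (598.9−451.6)·(150−101)/(630.6−451.6) = 101 + 147.3·49/179.0 ≈ 141.32, so AQI = 141.
O₃ 0.11536: bracket 0.09190–0.11983 → index 151–200; slope 49/0.02793, offset 0.02346.
AQI = 151 + 49/0.02793·0.02346 ≈ 192.16 ⇒ 192.
Sub-indices: CO→75, PM2.5→22, PM10→283, NO₂→292, SO₂→141, O₃→192. Overall AQI = max = 292; dominant pollutant is NO₂.
AQI 292: Very Unhealthy.

292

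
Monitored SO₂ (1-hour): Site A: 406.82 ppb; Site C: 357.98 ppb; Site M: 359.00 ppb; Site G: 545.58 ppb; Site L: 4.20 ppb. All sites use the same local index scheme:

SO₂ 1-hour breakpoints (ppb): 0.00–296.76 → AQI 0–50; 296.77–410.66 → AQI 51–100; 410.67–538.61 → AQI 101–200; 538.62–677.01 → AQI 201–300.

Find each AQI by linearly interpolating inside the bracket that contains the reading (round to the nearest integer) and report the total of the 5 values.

460

Site A: 406.82 ∈ [296.77, 410.66] ↔ index [51, 100].
51 + (406.82−296.77)·(100−51)/(410.66−296.77) = 51 + 110.05·49/113.89 ≈ 98.35, so AQI = 98.
Site C 357.98: bracket 296.77–410.66 → index 51–100; slope 49/113.89, offset 61.21.
AQI = 51 + 49/113.89·61.21 ≈ 77.33 ⇒ 77.
Site M 359.00: bracket 296.77–410.66 → index 51–100; slope 49/113.89, offset 62.23.
AQI = 51 + 49/113.89·62.23 ≈ 77.77 ⇒ 78.
Site G: row 538.62–677.01 (AQI 201–300). (300−201)·(545.58−538.62)/(677.01−538.62) + 201 = 99·6.96/138.39 + 201 ≈ 205.98 → 206.
Site L: 4.20 lies in 0.00–296.76, so I_lo=0, I_hi=50, C_lo=0.00, C_hi=296.76.
(50−0)/(296.76−0.00) × (4.20−0.00) + 0 = 50/296.76 × 4.20 + 0 ≈ 0.71 → 1.
AQIs: Site A=98, Site C=77, Site M=78, Site G=206, Site L=1. Sum = 98 + 77 + 78 + 206 + 1 = 460.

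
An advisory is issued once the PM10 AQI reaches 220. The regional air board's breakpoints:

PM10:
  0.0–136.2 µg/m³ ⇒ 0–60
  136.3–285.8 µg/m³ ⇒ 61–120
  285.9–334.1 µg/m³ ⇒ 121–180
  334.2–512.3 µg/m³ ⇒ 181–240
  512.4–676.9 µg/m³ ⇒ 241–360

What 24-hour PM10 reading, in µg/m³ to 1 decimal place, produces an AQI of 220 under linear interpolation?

451.9

AQI 220 lies in the 181–240 band, which corresponds to 334.2–512.3 µg/m³.
C = 334.2 + (220−181)×(512.3−334.2)/(240−181) = 334.2 + 39×178.1/59 ≈ 451.927 µg/m³ → 451.9 µg/m³ to 1 dp.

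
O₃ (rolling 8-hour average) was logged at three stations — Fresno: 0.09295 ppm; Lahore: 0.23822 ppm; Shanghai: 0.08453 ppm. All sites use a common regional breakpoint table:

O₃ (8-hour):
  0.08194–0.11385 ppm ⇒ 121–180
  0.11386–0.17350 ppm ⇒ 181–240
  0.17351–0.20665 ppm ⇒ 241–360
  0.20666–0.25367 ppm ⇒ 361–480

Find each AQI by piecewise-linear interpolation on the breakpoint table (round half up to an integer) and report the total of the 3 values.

708

Fresno: row 0.08194–0.11385 (AQI 121–180). (180−121)·(0.09295−0.08194)/(0.11385−0.08194) + 121 = 59·0.01101/0.03191 + 121 ≈ 141.36 → 141.
Lahore: row 0.20666–0.25367 (AQI 361–480). (480−361)·(0.23822−0.20666)/(0.25367−0.20666) + 361 = 119·0.03156/0.04701 + 361 ≈ 440.89 → 441.
Shanghai: 0.08453 lies in 0.08194–0.11385, so I_lo=121, I_hi=180, C_lo=0.08194, C_hi=0.11385.
(180−121)/(0.11385−0.08194) × (0.08453−0.08194) + 121 = 59/0.03191 × 0.00259 + 121 ≈ 125.79 → 126.
AQIs: Fresno=141, Lahore=441, Shanghai=126. Sum = 141 + 441 + 126 = 708.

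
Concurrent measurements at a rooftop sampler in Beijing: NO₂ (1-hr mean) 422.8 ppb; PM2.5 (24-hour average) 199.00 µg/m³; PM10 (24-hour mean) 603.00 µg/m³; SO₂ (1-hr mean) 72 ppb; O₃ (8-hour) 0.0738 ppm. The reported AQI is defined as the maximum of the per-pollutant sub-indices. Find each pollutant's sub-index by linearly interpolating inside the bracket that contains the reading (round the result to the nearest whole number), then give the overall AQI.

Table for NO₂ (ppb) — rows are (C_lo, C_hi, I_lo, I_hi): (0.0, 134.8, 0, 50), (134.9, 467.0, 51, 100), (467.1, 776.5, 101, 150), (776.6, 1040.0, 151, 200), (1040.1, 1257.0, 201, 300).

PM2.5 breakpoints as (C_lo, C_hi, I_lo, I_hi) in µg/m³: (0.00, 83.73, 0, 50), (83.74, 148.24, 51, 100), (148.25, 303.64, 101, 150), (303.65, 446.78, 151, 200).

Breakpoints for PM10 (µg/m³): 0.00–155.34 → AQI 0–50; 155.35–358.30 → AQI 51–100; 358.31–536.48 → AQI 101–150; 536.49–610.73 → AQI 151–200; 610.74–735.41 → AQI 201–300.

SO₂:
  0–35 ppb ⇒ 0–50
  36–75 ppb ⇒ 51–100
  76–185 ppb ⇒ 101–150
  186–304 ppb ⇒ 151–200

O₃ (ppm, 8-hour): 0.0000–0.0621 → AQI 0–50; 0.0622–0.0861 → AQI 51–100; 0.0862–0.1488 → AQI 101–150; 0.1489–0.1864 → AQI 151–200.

NO₂ 422.8: bracket 134.9–467.0 → index 51–100; slope 49/332.1, offset 287.9.
AQI = 51 + 49/332.1·287.9 ≈ 93.48 ⇒ 93.
PM2.5 199.00: bracket 148.25–303.64 → index 101–150; slope 49/155.39, offset 50.75.
AQI = 101 + 49/155.39·50.75 ≈ 117.00 ⇒ 117.
PM10: row 536.49–610.73 (AQI 151–200). (200−151)·(603.00−536.49)/(610.73−536.49) + 151 = 49·66.51/74.24 + 151 ≈ 194.90 → 195.
SO₂ 72: bracket 36–75 → index 51–100; slope 49/39, offset 36.
AQI = 51 + 49/39·36 ≈ 96.23 ⇒ 96.
O₃ 0.0738: bracket 0.0622–0.0861 → index 51–100; slope 49/0.0239, offset 0.0116.
AQI = 51 + 49/0.0239·0.0116 ≈ 74.78 ⇒ 75.
Sub-indices: NO₂→93, PM2.5→117, PM10→195, SO₂→96, O₃→75. Overall AQI = max = 195; dominant pollutant is PM10.
AQI 195: Unhealthy.

195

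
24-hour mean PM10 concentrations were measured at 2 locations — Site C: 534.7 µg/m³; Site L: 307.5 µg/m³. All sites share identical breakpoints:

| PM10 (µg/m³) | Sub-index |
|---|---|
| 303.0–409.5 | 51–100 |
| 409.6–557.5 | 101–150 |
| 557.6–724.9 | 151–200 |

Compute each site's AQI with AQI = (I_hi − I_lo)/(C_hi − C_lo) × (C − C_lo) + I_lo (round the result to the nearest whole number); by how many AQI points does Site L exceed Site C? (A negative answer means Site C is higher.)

-89

Site C: 534.7 lies in 409.6–557.5, so I_lo=101, I_hi=150, C_lo=409.6, C_hi=557.5.
(150−101)/(557.5−409.6) × (534.7−409.6) + 101 = 49/147.9 × 125.1 + 101 ≈ 142.45 → 142.
Site L 307.5: bracket 303.0–409.5 → index 51–100; slope 49/106.5, offset 4.5.
AQI = 51 + 49/106.5·4.5 ≈ 53.07 ⇒ 53.
AQIs: Site C=142, Site L=53. Site L (53) − Site C (142) = -89.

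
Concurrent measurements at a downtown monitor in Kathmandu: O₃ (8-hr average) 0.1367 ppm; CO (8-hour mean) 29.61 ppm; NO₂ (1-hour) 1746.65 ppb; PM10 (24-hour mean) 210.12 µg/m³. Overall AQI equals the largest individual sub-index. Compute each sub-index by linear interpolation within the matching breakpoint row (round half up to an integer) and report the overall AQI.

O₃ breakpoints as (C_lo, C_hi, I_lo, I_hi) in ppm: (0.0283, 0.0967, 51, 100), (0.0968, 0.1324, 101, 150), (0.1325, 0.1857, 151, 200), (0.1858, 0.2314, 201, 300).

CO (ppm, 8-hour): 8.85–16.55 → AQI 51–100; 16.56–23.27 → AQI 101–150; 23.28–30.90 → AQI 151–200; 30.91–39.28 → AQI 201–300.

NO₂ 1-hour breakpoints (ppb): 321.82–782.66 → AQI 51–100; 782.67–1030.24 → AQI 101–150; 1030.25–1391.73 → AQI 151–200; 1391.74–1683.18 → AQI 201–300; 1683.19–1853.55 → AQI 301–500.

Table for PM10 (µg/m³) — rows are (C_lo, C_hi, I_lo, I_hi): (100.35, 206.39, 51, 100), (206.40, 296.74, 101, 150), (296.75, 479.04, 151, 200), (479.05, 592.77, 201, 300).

O₃ 0.1367: bracket 0.1325–0.1857 → index 151–200; slope 49/0.0532, offset 0.0042.
AQI = 151 + 49/0.0532·0.0042 ≈ 154.87 ⇒ 155.
CO: row 23.28–30.90 (AQI 151–200). (200−151)·(29.61−23.28)/(30.90−23.28) + 151 = 49·6.33/7.62 + 151 ≈ 191.70 → 192.
NO₂: 1746.65 lies in 1683.19–1853.55, so I_lo=301, I_hi=500, C_lo=1683.19, C_hi=1853.55.
(500−301)/(1853.55−1683.19) × (1746.65−1683.19) + 301 = 199/170.36 × 63.46 + 301 ≈ 375.13 → 375.
PM10: 210.12 ∈ [206.40, 296.74] ↔ index [101, 150].
101 + (210.12−206.40)·(150−101)/(296.74−206.40) = 101 + 3.72·49/90.34 ≈ 103.02, so AQI = 103.
Sub-indices: O₃→155, CO→192, NO₂→375, PM10→103. Overall AQI = max = 375; dominant pollutant is NO₂.

375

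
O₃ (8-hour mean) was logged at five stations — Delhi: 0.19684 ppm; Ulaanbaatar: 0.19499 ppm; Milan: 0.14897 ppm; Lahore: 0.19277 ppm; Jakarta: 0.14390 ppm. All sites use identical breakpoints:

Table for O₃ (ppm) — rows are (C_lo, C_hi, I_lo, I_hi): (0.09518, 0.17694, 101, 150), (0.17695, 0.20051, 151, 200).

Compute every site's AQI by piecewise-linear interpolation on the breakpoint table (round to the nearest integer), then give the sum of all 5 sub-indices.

Delhi: 0.19684 ∈ [0.17695, 0.20051] ↔ index [151, 200].
151 + (0.19684−0.17695)·(200−151)/(0.20051−0.17695) = 151 + 0.01989·49/0.02356 ≈ 192.37, so AQI = 192.
Ulaanbaatar 0.19499: bracket 0.17695–0.20051 → index 151–200; slope 49/0.02356, offset 0.01804.
AQI = 151 + 49/0.02356·0.01804 ≈ 188.52 ⇒ 189.
Milan: 0.14897 ∈ [0.09518, 0.17694] ↔ index [101, 150].
101 + (0.14897−0.09518)·(150−101)/(0.17694−0.09518) = 101 + 0.05379·49/0.08176 ≈ 133.24, so AQI = 133.
Lahore: 0.19277 lies in 0.17695–0.20051, so I_lo=151, I_hi=200, C_lo=0.17695, C_hi=0.20051.
(200−151)/(0.20051−0.17695) × (0.19277−0.17695) + 151 = 49/0.02356 × 0.01582 + 151 ≈ 183.90 → 184.
Jakarta: row 0.09518–0.17694 (AQI 101–150). (150−101)·(0.14390−0.09518)/(0.17694−0.09518) + 101 = 49·0.04872/0.08176 + 101 ≈ 130.20 → 130.
AQIs: Delhi=192, Ulaanbaatar=189, Milan=133, Lahore=184, Jakarta=130. Sum = 192 + 189 + 133 + 184 + 130 = 828.

828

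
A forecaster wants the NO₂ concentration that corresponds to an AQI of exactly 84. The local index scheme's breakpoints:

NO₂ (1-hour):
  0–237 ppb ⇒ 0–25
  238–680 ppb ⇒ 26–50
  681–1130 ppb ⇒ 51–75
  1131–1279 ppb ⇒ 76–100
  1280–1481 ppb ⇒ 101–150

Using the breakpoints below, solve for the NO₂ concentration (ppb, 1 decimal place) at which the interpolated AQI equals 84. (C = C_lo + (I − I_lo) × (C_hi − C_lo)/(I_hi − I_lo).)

AQI 84 lies in the 76–100 band, which corresponds to 1131–1279 ppb.
C = 1131 + (84−76)×(1279−1131)/(100−76) = 1131 + 8×148/24 ≈ 1180.333 ppb → 1180.3 ppb to 1 dp.

1180.3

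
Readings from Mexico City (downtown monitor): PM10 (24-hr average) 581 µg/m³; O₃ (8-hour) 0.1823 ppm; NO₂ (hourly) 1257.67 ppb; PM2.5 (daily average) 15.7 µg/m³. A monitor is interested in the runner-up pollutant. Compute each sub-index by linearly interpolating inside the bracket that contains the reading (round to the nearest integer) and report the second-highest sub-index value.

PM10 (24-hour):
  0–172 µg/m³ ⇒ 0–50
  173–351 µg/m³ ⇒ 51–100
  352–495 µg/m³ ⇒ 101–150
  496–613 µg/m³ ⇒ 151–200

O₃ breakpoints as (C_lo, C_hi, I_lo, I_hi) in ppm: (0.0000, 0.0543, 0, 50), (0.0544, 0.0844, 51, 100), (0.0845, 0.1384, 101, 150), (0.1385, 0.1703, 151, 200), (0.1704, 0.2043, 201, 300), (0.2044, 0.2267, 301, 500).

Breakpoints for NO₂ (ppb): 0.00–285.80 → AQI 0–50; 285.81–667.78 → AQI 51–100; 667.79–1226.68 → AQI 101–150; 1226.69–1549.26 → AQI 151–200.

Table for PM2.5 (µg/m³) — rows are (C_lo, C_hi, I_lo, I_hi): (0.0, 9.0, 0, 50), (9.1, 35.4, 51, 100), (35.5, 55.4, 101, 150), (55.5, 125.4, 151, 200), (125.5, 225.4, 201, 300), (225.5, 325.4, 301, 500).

PM10: row 496–613 (AQI 151–200). (200−151)·(581−496)/(613−496) + 151 = 49·85/117 + 151 ≈ 186.60 → 187.
O₃ 0.1823: bracket 0.1704–0.2043 → index 201–300; slope 99/0.0339, offset 0.0119.
AQI = 201 + 99/0.0339·0.0119 ≈ 235.75 ⇒ 236.
NO₂: row 1226.69–1549.26 (AQI 151–200). (200−151)·(1257.67−1226.69)/(1549.26−1226.69) + 151 = 49·30.98/322.57 + 151 ≈ 155.71 → 156.
PM2.5: 15.7 ∈ [9.1, 35.4] ↔ index [51, 100].
51 + (15.7−9.1)·(100−51)/(35.4−9.1) = 51 + 6.6·49/26.3 ≈ 63.30, so AQI = 63.
Sub-indices: PM10→187, O₃→236, NO₂→156, PM2.5→63. Ranked high→low: 236, 187, 156, 63. Second-highest sub-index = 187.

187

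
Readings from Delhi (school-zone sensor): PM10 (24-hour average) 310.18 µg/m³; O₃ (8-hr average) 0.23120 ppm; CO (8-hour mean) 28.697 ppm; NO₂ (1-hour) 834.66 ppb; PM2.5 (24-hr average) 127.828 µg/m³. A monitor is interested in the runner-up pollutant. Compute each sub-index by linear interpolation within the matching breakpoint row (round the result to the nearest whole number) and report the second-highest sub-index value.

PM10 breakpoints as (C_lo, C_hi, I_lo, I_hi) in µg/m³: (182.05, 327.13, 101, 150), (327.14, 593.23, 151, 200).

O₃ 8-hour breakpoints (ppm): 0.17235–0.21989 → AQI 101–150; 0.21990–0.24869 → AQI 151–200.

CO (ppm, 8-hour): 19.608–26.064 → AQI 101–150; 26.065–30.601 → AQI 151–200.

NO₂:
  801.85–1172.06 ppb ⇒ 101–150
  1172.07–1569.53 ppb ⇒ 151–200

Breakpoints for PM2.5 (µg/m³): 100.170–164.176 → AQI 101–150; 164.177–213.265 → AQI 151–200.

170

PM10: 310.18 lies in 182.05–327.13, so I_lo=101, I_hi=150, C_lo=182.05, C_hi=327.13.
(150−101)/(327.13−182.05) × (310.18−182.05) + 101 = 49/145.08 × 128.13 + 101 ≈ 144.28 → 144.
O₃: 0.23120 ∈ [0.21990, 0.24869] ↔ index [151, 200].
151 + (0.23120−0.21990)·(200−151)/(0.24869−0.21990) = 151 + 0.01130·49/0.02879 ≈ 170.23, so AQI = 170.
CO: 28.697 ∈ [26.065, 30.601] ↔ index [151, 200].
151 + (28.697−26.065)·(200−151)/(30.601−26.065) = 151 + 2.632·49/4.536 ≈ 179.43, so AQI = 179.
NO₂: row 801.85–1172.06 (AQI 101–150). (150−101)·(834.66−801.85)/(1172.06−801.85) + 101 = 49·32.81/370.21 + 101 ≈ 105.34 → 105.
PM2.5 127.828: bracket 100.170–164.176 → index 101–150; slope 49/64.006, offset 27.658.
AQI = 101 + 49/64.006·27.658 ≈ 122.17 ⇒ 122.
Sub-indices: PM10→144, O₃→170, CO→179, NO₂→105, PM2.5→122. Ranked high→low: 179, 170, 144, 122, 105. Second-highest sub-index = 170.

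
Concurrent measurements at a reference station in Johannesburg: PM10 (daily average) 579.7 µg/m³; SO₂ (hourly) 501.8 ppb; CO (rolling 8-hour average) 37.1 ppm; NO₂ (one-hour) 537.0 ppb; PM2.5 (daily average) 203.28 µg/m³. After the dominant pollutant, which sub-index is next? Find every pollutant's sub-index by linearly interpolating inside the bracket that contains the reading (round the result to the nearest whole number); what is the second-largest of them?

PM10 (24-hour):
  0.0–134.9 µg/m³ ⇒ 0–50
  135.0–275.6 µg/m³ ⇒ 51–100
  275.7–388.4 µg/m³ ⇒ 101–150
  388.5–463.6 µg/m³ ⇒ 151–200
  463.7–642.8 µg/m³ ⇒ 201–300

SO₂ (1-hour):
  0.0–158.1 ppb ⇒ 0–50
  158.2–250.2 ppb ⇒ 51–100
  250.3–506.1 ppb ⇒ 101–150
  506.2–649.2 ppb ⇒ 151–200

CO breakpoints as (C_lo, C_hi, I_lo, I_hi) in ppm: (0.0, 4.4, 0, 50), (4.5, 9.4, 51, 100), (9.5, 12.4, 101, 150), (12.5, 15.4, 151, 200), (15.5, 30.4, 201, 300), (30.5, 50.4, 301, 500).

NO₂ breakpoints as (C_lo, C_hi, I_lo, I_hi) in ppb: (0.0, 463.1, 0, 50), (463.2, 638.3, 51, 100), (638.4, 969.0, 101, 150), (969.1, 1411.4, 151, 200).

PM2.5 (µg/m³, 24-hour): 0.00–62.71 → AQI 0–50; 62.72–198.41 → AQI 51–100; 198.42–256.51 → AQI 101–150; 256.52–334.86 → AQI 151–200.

265

PM10 579.7: bracket 463.7–642.8 → index 201–300; slope 99/179.1, offset 116.0.
AQI = 201 + 99/179.1·116.0 ≈ 265.12 ⇒ 265.
SO₂ 501.8: bracket 250.3–506.1 → index 101–150; slope 49/255.8, offset 251.5.
AQI = 101 + 49/255.8·251.5 ≈ 149.18 ⇒ 149.
CO: row 30.5–50.4 (AQI 301–500). (500−301)·(37.1−30.5)/(50.4−30.5) + 301 = 199·6.6/19.9 + 301 ≈ 367.00 → 367.
NO₂: 537.0 lies in 463.2–638.3, so I_lo=51, I_hi=100, C_lo=463.2, C_hi=638.3.
(100−51)/(638.3−463.2) × (537.0−463.2) + 51 = 49/175.1 × 73.8 + 51 ≈ 71.65 → 72.
PM2.5: 203.28 lies in 198.42–256.51, so I_lo=101, I_hi=150, C_lo=198.42, C_hi=256.51.
(150−101)/(256.51−198.42) × (203.28−198.42) + 101 = 49/58.09 × 4.86 + 101 ≈ 105.10 → 105.
Sub-indices: PM10→265, SO₂→149, CO→367, NO₂→72, PM2.5→105. Ranked high→low: 367, 265, 149, 105, 72. Second-highest sub-index = 265.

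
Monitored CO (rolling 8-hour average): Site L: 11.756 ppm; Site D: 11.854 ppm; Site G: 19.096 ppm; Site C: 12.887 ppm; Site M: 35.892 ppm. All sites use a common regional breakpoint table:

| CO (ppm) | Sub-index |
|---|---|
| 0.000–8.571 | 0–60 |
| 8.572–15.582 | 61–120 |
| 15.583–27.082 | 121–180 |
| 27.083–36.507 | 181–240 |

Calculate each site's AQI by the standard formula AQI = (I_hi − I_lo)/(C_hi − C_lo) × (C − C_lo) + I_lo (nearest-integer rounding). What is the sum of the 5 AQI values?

649

Site L: 11.756 ∈ [8.572, 15.582] ↔ index [61, 120].
61 + (11.756−8.572)·(120−61)/(15.582−8.572) = 61 + 3.184·59/7.010 ≈ 87.80, so AQI = 88.
Site D: 11.854 lies in 8.572–15.582, so I_lo=61, I_hi=120, C_lo=8.572, C_hi=15.582.
(120−61)/(15.582−8.572) × (11.854−8.572) + 61 = 59/7.010 × 3.282 + 61 ≈ 88.62 → 89.
Site G 19.096: bracket 15.583–27.082 → index 121–180; slope 59/11.499, offset 3.513.
AQI = 121 + 59/11.499·3.513 ≈ 139.02 ⇒ 139.
Site C: 12.887 ∈ [8.572, 15.582] ↔ index [61, 120].
61 + (12.887−8.572)·(120−61)/(15.582−8.572) = 61 + 4.315·59/7.010 ≈ 97.32, so AQI = 97.
Site M: 35.892 ∈ [27.083, 36.507] ↔ index [181, 240].
181 + (35.892−27.083)·(240−181)/(36.507−27.083) = 181 + 8.809·59/9.424 ≈ 236.15, so AQI = 236.
AQIs: Site L=88, Site D=89, Site G=139, Site C=97, Site M=236. Sum = 88 + 89 + 139 + 97 + 236 = 649.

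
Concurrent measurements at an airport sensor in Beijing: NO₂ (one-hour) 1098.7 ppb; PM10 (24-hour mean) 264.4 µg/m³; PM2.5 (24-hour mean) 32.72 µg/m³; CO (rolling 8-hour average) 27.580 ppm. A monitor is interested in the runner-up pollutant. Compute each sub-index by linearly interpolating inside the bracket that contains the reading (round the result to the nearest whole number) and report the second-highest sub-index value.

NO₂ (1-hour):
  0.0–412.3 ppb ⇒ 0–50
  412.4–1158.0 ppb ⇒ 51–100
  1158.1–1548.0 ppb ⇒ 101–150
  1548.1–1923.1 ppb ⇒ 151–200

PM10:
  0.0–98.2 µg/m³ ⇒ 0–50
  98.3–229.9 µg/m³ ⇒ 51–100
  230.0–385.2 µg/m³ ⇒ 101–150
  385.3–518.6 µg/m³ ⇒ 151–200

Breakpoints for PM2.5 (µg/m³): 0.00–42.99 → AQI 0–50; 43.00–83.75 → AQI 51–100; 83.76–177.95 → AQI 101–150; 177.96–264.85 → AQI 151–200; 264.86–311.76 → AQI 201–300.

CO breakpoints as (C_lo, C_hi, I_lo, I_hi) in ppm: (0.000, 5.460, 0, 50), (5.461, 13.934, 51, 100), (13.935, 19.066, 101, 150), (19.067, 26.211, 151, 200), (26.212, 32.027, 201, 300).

112

NO₂: 1098.7 ∈ [412.4, 1158.0] ↔ index [51, 100].
51 + (1098.7−412.4)·(100−51)/(1158.0−412.4) = 51 + 686.3·49/745.6 ≈ 96.10, so AQI = 96.
PM10: 264.4 lies in 230.0–385.2, so I_lo=101, I_hi=150, C_lo=230.0, C_hi=385.2.
(150−101)/(385.2−230.0) × (264.4−230.0) + 101 = 49/155.2 × 34.4 + 101 ≈ 111.86 → 112.
PM2.5: row 0.00–42.99 (AQI 0–50). (50−0)·(32.72−0.00)/(42.99−0.00) + 0 = 50·32.72/42.99 + 0 ≈ 38.06 → 38.
CO: row 26.212–32.027 (AQI 201–300). (300−201)·(27.580−26.212)/(32.027−26.212) + 201 = 99·1.368/5.815 + 201 ≈ 224.29 → 224.
Sub-indices: NO₂→96, PM10→112, PM2.5→38, CO→224. Ranked high→low: 224, 112, 96, 38. Second-highest sub-index = 112.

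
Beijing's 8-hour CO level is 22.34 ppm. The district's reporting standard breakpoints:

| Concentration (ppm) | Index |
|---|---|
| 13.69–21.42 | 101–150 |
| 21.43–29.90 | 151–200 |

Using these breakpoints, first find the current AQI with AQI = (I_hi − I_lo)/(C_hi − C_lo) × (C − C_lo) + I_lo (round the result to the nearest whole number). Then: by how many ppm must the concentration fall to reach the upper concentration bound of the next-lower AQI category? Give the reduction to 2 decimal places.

0.92

CO 22.34: bracket 21.43–29.90 → index 151–200; slope 49/8.47, offset 0.91.
AQI = 151 + 49/8.47·0.91 ≈ 156.26 ⇒ 156.
Current AQI 156 is in the Unhealthy range (151–200). The next-lower category tops out at AQI 150, whose upper concentration bound is 21.42 ppm.
Reduction needed = 22.34 − 21.42 = 0.92 ppm.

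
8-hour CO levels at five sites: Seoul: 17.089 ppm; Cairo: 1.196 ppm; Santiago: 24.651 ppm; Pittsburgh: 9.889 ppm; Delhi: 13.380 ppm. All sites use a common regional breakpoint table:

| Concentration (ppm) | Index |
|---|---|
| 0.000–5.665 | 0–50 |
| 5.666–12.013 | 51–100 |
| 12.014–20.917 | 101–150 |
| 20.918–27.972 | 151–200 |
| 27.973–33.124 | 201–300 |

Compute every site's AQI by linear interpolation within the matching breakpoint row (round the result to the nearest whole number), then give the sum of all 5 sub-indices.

Seoul: 17.089 ∈ [12.014, 20.917] ↔ index [101, 150].
101 + (17.089−12.014)·(150−101)/(20.917−12.014) = 101 + 5.075·49/8.903 ≈ 128.93, so AQI = 129.
Cairo 1.196: bracket 0.000–5.665 → index 0–50; slope 50/5.665, offset 1.196.
AQI = 0 + 50/5.665·1.196 ≈ 10.56 ⇒ 11.
Santiago: 24.651 ∈ [20.918, 27.972] ↔ index [151, 200].
151 + (24.651−20.918)·(200−151)/(27.972−20.918) = 151 + 3.733·49/7.054 ≈ 176.93, so AQI = 177.
Pittsburgh 9.889: bracket 5.666–12.013 → index 51–100; slope 49/6.347, offset 4.223.
AQI = 51 + 49/6.347·4.223 ≈ 83.60 ⇒ 84.
Delhi: 13.380 lies in 12.014–20.917, so I_lo=101, I_hi=150, C_lo=12.014, C_hi=20.917.
(150−101)/(20.917−12.014) × (13.380−12.014) + 101 = 49/8.903 × 1.366 + 101 ≈ 108.52 → 109.
AQIs: Seoul=129, Cairo=11, Santiago=177, Pittsburgh=84, Delhi=109. Sum = 129 + 11 + 177 + 84 + 109 = 510.

510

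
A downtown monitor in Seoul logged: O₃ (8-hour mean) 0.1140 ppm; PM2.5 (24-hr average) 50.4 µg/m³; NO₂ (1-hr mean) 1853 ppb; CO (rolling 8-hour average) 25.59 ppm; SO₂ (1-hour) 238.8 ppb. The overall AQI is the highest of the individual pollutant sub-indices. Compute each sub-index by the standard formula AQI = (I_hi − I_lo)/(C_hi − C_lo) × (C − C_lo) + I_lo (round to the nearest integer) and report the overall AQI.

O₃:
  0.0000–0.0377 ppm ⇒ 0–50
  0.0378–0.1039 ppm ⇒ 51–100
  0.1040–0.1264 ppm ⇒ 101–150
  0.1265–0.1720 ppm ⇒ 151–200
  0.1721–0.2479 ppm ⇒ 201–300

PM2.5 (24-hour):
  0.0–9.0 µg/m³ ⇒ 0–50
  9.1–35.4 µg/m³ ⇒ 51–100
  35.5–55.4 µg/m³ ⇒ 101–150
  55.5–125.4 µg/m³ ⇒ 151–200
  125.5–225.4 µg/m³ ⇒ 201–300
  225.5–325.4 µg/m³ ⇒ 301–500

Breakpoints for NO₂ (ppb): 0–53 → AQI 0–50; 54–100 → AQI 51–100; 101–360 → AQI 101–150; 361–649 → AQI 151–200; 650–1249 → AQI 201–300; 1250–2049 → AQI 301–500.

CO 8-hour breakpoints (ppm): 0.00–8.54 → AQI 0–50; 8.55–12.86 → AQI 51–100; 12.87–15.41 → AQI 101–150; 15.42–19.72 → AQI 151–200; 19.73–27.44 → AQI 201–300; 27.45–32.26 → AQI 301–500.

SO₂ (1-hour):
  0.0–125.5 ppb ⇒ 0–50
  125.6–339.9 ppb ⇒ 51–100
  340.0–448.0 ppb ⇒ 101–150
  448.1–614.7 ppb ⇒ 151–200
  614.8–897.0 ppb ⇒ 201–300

O₃ 0.1140: bracket 0.1040–0.1264 → index 101–150; slope 49/0.0224, offset 0.0100.
AQI = 101 + 49/0.0224·0.0100 ≈ 122.88 ⇒ 123.
PM2.5: row 35.5–55.4 (AQI 101–150). (150−101)·(50.4−35.5)/(55.4−35.5) + 101 = 49·14.9/19.9 + 101 ≈ 137.69 → 138.
NO₂: 1853 lies in 1250–2049, so I_lo=301, I_hi=500, C_lo=1250, C_hi=2049.
(500−301)/(2049−1250) × (1853−1250) + 301 = 199/799 × 603 + 301 ≈ 451.18 → 451.
CO 25.59: bracket 19.73–27.44 → index 201–300; slope 99/7.71, offset 5.86.
AQI = 201 + 99/7.71·5.86 ≈ 276.25 ⇒ 276.
SO₂: 238.8 ∈ [125.6, 339.9] ↔ index [51, 100].
51 + (238.8−125.6)·(100−51)/(339.9−125.6) = 51 + 113.2·49/214.3 ≈ 76.88, so AQI = 77.
Sub-indices: O₃→123, PM2.5→138, NO₂→451, CO→276, SO₂→77. Overall AQI = max = 451; dominant pollutant is NO₂.

451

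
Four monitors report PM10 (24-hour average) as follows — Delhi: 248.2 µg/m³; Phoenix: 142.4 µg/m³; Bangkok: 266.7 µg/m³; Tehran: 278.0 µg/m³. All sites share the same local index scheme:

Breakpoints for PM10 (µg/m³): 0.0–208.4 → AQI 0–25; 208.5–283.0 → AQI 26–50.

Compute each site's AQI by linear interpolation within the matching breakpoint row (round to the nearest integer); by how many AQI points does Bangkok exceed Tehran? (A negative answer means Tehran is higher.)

-3

Delhi: 248.2 ∈ [208.5, 283.0] ↔ index [26, 50].
26 + (248.2−208.5)·(50−26)/(283.0−208.5) = 26 + 39.7·24/74.5 ≈ 38.79, so AQI = 39.
Phoenix: 142.4 lies in 0.0–208.4, so I_lo=0, I_hi=25, C_lo=0.0, C_hi=208.4.
(25−0)/(208.4−0.0) × (142.4−0.0) + 0 = 25/208.4 × 142.4 + 0 ≈ 17.08 → 17.
Bangkok: row 208.5–283.0 (AQI 26–50). (50−26)·(266.7−208.5)/(283.0−208.5) + 26 = 24·58.2/74.5 + 26 ≈ 44.75 → 45.
Tehran: row 208.5–283.0 (AQI 26–50). (50−26)·(278.0−208.5)/(283.0−208.5) + 26 = 24·69.5/74.5 + 26 ≈ 48.39 → 48.
AQIs: Delhi=39, Phoenix=17, Bangkok=45, Tehran=48. Bangkok (45) − Tehran (48) = -3.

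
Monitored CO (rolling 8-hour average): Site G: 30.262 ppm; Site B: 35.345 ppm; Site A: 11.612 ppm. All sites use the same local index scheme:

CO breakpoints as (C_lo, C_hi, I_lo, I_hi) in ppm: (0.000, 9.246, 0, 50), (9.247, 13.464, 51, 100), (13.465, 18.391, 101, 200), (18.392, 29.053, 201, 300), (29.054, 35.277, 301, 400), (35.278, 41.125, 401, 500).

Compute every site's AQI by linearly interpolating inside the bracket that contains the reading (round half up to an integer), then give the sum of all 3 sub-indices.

800

Site G: 30.262 ∈ [29.054, 35.277] ↔ index [301, 400].
301 + (30.262−29.054)·(400−301)/(35.277−29.054) = 301 + 1.208·99/6.223 ≈ 320.22, so AQI = 320.
Site B: 35.345 ∈ [35.278, 41.125] ↔ index [401, 500].
401 + (35.345−35.278)·(500−401)/(41.125−35.278) = 401 + 0.067·99/5.847 ≈ 402.13, so AQI = 402.
Site A 11.612: bracket 9.247–13.464 → index 51–100; slope 49/4.217, offset 2.365.
AQI = 51 + 49/4.217·2.365 ≈ 78.48 ⇒ 78.
AQIs: Site G=320, Site B=402, Site A=78. Sum = 320 + 402 + 78 = 800.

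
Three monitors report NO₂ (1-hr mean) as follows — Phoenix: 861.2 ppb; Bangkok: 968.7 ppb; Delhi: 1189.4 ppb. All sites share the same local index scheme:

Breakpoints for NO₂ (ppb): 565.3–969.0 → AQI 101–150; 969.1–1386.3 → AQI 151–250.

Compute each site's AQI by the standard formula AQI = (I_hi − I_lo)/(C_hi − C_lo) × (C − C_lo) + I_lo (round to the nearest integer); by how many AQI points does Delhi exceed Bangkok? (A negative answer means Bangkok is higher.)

53

Phoenix: 861.2 ∈ [565.3, 969.0] ↔ index [101, 150].
101 + (861.2−565.3)·(150−101)/(969.0−565.3) = 101 + 295.9·49/403.7 ≈ 136.92, so AQI = 137.
Bangkok 968.7: bracket 565.3–969.0 → index 101–150; slope 49/403.7, offset 403.4.
AQI = 101 + 49/403.7·403.4 ≈ 149.96 ⇒ 150.
Delhi: row 969.1–1386.3 (AQI 151–250). (250−151)·(1189.4−969.1)/(1386.3−969.1) + 151 = 99·220.3/417.2 + 151 ≈ 203.28 → 203.
AQIs: Phoenix=137, Bangkok=150, Delhi=203. Delhi (203) − Bangkok (150) = 53.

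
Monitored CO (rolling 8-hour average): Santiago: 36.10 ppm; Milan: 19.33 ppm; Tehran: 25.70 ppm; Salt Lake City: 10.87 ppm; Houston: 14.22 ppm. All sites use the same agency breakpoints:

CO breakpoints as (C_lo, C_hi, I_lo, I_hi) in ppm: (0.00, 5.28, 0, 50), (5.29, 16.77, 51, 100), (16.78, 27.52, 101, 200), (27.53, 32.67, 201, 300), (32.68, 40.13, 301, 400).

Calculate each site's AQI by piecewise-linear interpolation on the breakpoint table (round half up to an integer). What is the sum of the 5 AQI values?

818

Santiago: 36.10 ∈ [32.68, 40.13] ↔ index [301, 400].
301 + (36.10−32.68)·(400−301)/(40.13−32.68) = 301 + 3.42·99/7.45 ≈ 346.45, so AQI = 346.
Milan: row 16.78–27.52 (AQI 101–200). (200−101)·(19.33−16.78)/(27.52−16.78) + 101 = 99·2.55/10.74 + 101 ≈ 124.51 → 125.
Tehran: row 16.78–27.52 (AQI 101–200). (200−101)·(25.70−16.78)/(27.52−16.78) + 101 = 99·8.92/10.74 + 101 ≈ 183.22 → 183.
Salt Lake City: 10.87 lies in 5.29–16.77, so I_lo=51, I_hi=100, C_lo=5.29, C_hi=16.77.
(100−51)/(16.77−5.29) × (10.87−5.29) + 51 = 49/11.48 × 5.58 + 51 ≈ 74.82 → 75.
Houston: 14.22 lies in 5.29–16.77, so I_lo=51, I_hi=100, C_lo=5.29, C_hi=16.77.
(100−51)/(16.77−5.29) × (14.22−5.29) + 51 = 49/11.48 × 8.93 + 51 ≈ 89.12 → 89.
AQIs: Santiago=346, Milan=125, Tehran=183, Salt Lake City=75, Houston=89. Sum = 346 + 125 + 183 + 75 + 89 = 818.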